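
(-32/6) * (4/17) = -64/51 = -1.25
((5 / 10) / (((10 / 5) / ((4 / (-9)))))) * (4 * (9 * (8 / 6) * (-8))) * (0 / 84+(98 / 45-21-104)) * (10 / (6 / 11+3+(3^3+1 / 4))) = -62256128 / 36585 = -1701.68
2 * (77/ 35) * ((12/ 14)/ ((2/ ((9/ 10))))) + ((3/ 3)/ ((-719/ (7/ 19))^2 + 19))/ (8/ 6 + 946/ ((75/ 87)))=4567319060436813/ 2691181264188200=1.70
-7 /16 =-0.44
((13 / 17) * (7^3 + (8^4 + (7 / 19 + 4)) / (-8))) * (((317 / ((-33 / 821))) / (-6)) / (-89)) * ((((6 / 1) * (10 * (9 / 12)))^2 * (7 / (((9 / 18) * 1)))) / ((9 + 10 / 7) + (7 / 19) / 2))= 320430897347925 / 62644252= 5115088.57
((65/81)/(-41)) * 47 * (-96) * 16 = 1564160/1107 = 1412.97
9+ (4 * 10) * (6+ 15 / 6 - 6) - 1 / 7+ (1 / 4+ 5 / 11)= 33745 / 308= 109.56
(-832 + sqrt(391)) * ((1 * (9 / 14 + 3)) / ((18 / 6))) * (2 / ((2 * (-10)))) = 3536 / 35-17 * sqrt(391) / 140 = 98.63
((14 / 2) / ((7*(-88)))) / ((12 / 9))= -3 / 352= -0.01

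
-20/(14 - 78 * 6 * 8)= 0.01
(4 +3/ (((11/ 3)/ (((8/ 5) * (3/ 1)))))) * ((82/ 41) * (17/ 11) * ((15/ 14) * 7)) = 22236/ 121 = 183.77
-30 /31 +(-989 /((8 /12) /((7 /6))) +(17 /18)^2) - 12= -8752471 /5022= -1742.83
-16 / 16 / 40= -1 / 40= -0.02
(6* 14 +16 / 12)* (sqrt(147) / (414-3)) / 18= 896* sqrt(3) / 11097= 0.14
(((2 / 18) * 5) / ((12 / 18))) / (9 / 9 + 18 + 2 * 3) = 1 / 30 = 0.03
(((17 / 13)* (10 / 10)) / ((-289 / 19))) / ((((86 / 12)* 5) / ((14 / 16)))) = -399 / 190060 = -0.00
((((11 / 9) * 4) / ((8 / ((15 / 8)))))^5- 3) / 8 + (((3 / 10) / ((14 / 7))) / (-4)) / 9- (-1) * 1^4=8844053747 / 10192158720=0.87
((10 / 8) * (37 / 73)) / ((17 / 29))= 5365 / 4964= 1.08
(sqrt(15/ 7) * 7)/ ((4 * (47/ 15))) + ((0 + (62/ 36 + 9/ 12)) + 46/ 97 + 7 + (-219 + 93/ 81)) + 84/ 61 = -131979053/ 639036 + 15 * sqrt(105)/ 188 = -205.71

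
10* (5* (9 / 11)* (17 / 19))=7650 / 209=36.60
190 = 190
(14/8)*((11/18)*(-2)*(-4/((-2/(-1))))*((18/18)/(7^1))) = 11/18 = 0.61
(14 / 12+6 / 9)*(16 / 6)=44 / 9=4.89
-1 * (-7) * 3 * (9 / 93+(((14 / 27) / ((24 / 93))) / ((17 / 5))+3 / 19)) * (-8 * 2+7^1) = -6401255 / 40052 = -159.82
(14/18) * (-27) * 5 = -105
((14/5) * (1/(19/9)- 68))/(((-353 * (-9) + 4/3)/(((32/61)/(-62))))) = 0.00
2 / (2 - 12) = -1 / 5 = -0.20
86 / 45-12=-454 / 45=-10.09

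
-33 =-33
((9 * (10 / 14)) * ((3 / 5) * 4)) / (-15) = -36 / 35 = -1.03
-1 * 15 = -15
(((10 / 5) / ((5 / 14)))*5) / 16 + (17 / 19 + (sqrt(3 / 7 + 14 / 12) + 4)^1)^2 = 39.67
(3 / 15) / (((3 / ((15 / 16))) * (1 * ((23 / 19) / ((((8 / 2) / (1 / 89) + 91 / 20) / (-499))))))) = -137009 / 3672640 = -0.04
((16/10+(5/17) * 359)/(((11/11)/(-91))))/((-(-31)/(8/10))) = -3316404/13175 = -251.72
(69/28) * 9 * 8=1242/7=177.43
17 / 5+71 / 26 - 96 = -11683 / 130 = -89.87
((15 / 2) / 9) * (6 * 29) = 145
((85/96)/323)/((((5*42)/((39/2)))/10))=65/25536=0.00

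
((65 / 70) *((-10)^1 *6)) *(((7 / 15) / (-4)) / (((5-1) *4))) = 13 / 32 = 0.41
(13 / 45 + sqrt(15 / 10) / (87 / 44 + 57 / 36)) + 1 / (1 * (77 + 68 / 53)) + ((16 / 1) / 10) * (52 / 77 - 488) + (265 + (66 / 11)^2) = -478.07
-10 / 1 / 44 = -5 / 22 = -0.23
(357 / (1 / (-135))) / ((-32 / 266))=6409935 / 16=400620.94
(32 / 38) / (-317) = -16 / 6023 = -0.00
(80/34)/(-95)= -8/323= -0.02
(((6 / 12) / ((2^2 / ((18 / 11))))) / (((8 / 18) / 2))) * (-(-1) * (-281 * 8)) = -22761 / 11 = -2069.18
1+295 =296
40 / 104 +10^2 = 1305 / 13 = 100.38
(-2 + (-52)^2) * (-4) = -10808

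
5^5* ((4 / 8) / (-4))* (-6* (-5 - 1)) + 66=-27993 / 2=-13996.50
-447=-447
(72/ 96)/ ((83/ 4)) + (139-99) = 3323/ 83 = 40.04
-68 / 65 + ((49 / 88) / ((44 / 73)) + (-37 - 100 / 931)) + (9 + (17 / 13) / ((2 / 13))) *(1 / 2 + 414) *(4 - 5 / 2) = 2540760181319 / 234314080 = 10843.40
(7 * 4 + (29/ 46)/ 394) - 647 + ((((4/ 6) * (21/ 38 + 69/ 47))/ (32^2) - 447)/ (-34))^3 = 1653.39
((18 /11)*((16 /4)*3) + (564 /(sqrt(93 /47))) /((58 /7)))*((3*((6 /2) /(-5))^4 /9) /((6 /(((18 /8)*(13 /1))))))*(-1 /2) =-346437*sqrt(4371) /4495000 - 28431 /13750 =-7.16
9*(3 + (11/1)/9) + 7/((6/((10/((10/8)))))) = 142/3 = 47.33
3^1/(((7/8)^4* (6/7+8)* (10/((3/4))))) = 2304/53165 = 0.04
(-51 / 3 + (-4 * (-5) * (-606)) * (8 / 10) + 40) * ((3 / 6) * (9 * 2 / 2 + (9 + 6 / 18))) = -532015 / 6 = -88669.17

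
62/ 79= 0.78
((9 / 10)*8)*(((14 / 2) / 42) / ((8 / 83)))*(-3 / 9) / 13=-0.32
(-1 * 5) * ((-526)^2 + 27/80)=-22134107/16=-1383381.69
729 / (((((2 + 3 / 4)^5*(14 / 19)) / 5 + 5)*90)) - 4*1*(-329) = 1804046996 / 1370557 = 1316.29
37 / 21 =1.76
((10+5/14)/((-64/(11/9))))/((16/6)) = -1595/21504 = -0.07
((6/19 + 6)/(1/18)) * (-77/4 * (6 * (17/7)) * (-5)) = 3029400/19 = 159442.11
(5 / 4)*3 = 3.75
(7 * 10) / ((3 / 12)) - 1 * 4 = 276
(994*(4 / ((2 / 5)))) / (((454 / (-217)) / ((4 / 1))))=-4313960 / 227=-19004.23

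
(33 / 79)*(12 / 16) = 99 / 316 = 0.31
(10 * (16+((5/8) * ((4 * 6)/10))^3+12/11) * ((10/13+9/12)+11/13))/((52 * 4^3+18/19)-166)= 7014895/45833216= 0.15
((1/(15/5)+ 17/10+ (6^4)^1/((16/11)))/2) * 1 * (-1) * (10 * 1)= -26791/6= -4465.17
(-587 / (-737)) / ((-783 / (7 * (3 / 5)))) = -4109 / 961785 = -0.00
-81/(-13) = 81/13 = 6.23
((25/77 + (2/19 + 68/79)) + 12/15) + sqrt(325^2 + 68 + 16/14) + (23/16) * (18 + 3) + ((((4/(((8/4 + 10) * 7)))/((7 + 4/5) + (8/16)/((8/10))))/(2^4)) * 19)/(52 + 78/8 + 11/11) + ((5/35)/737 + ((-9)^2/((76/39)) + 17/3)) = 1785623995718423/22457584588560 + sqrt(5179013)/7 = 404.62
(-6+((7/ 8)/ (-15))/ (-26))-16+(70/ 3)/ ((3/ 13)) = 79.11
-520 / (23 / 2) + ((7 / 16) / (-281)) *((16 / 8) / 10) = -23379361 / 517040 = -45.22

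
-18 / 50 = -9 / 25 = -0.36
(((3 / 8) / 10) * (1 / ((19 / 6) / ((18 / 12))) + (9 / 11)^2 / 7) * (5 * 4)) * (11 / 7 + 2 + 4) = 728379 / 225302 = 3.23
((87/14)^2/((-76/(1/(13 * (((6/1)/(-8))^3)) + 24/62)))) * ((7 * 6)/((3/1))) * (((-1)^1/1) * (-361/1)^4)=418722595801943/16926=24738425842.01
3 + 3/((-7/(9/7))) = 120/49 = 2.45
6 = 6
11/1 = 11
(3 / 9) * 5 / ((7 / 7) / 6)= 10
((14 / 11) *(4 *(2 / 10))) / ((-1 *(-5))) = 56 / 275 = 0.20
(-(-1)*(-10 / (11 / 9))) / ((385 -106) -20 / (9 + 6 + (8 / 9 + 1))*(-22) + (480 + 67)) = -1710 / 178079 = -0.01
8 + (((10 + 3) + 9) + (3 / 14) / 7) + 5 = 3433 / 98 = 35.03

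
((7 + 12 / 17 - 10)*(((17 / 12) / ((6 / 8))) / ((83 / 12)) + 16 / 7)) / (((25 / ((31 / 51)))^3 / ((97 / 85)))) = -33509274292 / 348020261859375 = -0.00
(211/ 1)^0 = 1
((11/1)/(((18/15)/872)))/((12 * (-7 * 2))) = -5995/126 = -47.58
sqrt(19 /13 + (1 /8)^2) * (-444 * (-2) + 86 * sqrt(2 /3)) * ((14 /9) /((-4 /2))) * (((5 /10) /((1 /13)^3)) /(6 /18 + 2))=-6253 * sqrt(15977) /2 -7267 * sqrt(95862) /72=-426439.80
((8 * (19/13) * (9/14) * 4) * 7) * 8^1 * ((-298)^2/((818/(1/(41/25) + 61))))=2454946085376/217997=11261375.55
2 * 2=4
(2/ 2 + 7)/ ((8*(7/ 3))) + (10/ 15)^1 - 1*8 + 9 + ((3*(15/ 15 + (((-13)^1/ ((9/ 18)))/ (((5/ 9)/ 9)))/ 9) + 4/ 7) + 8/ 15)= -671/ 5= -134.20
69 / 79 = 0.87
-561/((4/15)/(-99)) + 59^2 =847009/4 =211752.25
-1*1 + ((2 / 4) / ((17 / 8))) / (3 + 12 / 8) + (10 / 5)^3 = 1079 / 153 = 7.05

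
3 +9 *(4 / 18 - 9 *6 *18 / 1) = -8743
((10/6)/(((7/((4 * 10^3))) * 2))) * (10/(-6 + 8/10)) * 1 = -250000/273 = -915.75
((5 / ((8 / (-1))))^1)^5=-3125 / 32768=-0.10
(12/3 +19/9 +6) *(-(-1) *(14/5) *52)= 79352/45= 1763.38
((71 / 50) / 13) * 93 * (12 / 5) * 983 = 38944494 / 1625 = 23965.84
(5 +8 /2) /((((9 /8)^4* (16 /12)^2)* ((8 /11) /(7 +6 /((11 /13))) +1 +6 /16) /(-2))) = -634880 /143289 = -4.43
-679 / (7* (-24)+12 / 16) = 2716 / 669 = 4.06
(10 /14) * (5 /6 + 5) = 25 /6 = 4.17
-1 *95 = -95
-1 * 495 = -495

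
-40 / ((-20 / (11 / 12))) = 11 / 6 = 1.83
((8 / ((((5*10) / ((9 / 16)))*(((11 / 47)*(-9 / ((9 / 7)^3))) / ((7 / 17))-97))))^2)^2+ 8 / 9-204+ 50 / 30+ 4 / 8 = -3709503874669977492121114553716951 / 18460345519507829173646400000000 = -200.94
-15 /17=-0.88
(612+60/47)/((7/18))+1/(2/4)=519490/329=1579.00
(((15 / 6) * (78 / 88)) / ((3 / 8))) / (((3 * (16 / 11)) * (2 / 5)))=325 / 96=3.39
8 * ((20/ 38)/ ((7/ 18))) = 1440/ 133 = 10.83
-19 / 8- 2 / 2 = -27 / 8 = -3.38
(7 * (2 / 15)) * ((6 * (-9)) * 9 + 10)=-6664 / 15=-444.27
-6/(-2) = 3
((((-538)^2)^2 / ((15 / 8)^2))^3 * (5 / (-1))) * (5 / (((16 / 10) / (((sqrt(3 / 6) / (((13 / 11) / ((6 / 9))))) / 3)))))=-211948295410567360176885942411002380288 * sqrt(2) / 10661625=-28113927650942851441157530000000.00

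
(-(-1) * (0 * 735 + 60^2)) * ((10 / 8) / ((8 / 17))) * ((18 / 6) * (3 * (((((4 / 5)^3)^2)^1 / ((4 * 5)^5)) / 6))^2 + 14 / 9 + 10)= 2107620239257813418 / 19073486328125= 110500.00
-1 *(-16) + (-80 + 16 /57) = -3632 /57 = -63.72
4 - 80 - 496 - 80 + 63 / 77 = -7163 / 11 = -651.18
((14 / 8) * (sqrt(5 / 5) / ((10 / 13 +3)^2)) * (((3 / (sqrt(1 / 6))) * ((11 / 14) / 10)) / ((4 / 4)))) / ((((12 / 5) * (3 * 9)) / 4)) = 1859 * sqrt(6) / 1037232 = 0.00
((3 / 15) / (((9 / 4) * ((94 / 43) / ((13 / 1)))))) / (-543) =-1118 / 1148445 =-0.00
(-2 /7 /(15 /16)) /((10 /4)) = -64 /525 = -0.12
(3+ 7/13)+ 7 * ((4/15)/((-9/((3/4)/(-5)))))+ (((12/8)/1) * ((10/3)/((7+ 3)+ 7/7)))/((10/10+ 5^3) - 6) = 919783/257400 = 3.57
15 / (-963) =-5 / 321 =-0.02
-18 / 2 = -9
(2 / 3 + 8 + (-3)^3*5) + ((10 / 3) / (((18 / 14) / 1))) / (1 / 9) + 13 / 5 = -502 / 5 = -100.40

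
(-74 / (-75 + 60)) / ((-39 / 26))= -3.29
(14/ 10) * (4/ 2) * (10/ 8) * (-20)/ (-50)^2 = -0.03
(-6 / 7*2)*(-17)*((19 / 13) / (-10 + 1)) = -1292 / 273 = -4.73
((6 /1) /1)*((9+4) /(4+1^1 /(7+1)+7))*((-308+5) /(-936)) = 202 /89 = 2.27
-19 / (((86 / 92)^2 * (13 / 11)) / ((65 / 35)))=-34.17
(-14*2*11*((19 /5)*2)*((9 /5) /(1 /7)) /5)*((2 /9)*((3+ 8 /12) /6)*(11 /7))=-1416184 /1125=-1258.83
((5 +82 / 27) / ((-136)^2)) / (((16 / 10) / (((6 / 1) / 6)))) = 1085 / 3995136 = 0.00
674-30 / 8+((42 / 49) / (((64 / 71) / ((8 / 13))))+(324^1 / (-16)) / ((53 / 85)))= 12315217 / 19292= 638.36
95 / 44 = 2.16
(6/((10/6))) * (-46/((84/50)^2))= -2875/49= -58.67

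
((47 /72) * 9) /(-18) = -47 /144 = -0.33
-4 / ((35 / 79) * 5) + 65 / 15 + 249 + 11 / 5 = 133207 / 525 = 253.73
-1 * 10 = -10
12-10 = 2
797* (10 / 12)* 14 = 27895 / 3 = 9298.33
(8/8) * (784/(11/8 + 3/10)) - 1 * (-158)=41946/67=626.06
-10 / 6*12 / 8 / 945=-1 / 378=-0.00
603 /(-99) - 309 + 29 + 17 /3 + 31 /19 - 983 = -791144 /627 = -1261.79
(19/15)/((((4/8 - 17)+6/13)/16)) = -7904/6255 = -1.26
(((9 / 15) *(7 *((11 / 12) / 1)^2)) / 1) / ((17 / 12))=2.49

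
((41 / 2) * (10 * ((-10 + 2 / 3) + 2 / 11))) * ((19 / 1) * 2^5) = -37641280 / 33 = -1140644.85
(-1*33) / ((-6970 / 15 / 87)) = 8613 / 1394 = 6.18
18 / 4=9 / 2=4.50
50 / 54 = 25 / 27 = 0.93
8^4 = 4096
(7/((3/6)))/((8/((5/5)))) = 1.75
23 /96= 0.24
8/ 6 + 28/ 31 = 208/ 93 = 2.24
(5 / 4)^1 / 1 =5 / 4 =1.25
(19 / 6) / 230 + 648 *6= 3888.01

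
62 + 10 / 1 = 72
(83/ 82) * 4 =166/ 41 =4.05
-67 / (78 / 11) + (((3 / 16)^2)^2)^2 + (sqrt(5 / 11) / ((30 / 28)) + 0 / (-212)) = -1582695192697 / 167503724544 + 14 *sqrt(55) / 165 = -8.82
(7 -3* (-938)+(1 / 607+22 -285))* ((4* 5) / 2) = 15527070 / 607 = 25580.02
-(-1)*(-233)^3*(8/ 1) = -101194696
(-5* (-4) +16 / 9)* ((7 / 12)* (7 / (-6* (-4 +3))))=14.82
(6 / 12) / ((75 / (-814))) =-407 / 75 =-5.43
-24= -24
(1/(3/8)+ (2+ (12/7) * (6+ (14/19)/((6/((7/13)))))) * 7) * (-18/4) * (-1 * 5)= 497175/247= 2012.85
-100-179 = -279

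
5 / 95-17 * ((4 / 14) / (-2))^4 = 2078 / 45619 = 0.05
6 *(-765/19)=-4590/19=-241.58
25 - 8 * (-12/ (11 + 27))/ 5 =2423/ 95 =25.51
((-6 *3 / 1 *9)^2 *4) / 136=13122 / 17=771.88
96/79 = 1.22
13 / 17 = 0.76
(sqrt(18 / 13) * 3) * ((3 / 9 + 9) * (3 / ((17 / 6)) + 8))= 12936 * sqrt(26) / 221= 298.47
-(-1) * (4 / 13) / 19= 4 / 247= 0.02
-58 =-58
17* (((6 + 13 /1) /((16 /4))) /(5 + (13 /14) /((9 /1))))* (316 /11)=3215142 /7073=454.57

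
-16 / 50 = -0.32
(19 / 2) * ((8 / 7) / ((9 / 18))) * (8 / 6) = 608 / 21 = 28.95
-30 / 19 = -1.58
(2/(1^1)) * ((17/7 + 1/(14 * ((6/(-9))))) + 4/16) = 36/7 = 5.14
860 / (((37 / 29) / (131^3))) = 56067389540 / 37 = 1515334852.43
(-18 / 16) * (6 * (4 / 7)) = -27 / 7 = -3.86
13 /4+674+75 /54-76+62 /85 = 1846307 /3060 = 603.37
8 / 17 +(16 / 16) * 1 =25 / 17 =1.47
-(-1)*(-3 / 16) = -3 / 16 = -0.19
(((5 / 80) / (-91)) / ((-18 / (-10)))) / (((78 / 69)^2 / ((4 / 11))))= -2645 / 24360336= -0.00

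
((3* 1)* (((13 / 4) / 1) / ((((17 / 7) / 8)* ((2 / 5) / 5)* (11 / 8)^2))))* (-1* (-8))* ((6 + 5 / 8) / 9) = 7716800 / 6171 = 1250.49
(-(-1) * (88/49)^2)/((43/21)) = 23232/14749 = 1.58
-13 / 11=-1.18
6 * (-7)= -42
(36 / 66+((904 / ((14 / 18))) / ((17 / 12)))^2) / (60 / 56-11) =-209704333260 / 3093167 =-67795.99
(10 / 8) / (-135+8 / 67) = -335 / 36148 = -0.01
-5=-5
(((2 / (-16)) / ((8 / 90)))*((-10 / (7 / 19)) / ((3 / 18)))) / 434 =12825 / 24304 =0.53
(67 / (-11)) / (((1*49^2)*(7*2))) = -67 / 369754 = -0.00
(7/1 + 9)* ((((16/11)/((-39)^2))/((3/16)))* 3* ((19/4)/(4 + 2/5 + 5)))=97280/786357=0.12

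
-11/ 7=-1.57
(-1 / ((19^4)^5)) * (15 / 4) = -0.00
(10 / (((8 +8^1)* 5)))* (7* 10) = 35 / 4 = 8.75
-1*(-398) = 398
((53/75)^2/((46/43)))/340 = 120787/87975000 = 0.00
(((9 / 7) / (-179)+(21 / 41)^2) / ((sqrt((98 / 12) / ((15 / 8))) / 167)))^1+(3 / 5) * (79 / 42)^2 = 6241 / 2940+134629722 * sqrt(5) / 14744051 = 22.54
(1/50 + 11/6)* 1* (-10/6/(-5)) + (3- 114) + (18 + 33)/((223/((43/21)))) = -38604521/351225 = -109.91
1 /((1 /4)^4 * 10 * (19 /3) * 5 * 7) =384 /3325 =0.12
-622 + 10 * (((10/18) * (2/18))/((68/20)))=-856244/1377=-621.82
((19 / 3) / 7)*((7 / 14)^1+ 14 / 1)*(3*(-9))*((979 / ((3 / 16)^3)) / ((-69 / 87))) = 32037767168 / 483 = 66330780.89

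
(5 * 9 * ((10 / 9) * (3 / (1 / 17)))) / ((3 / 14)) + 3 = 11903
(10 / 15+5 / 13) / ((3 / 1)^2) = 41 / 351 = 0.12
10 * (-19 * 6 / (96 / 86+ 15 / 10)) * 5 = -6536 / 3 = -2178.67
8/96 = 1/12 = 0.08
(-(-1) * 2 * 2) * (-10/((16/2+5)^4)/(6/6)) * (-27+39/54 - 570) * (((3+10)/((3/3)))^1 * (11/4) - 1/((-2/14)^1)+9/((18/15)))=3595555/85683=41.96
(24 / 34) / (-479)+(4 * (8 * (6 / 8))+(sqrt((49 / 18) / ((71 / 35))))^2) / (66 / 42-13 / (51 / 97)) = -31425809371 / 28674076188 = -1.10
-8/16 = -1/2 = -0.50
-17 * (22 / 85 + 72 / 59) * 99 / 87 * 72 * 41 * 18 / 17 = -89437.71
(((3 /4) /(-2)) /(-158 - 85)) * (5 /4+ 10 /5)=13 /2592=0.01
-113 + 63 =-50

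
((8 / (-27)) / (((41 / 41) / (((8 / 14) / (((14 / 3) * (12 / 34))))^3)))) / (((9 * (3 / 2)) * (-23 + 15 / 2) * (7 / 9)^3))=0.00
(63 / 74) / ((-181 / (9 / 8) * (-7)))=81 / 107152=0.00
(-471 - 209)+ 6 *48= -392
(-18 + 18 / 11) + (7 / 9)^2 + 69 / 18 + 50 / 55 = -19631 / 1782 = -11.02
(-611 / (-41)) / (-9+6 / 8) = -2444 / 1353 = -1.81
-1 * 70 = -70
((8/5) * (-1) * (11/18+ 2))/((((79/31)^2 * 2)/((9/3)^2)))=-2.89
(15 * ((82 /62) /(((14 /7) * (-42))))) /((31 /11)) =-2255 /26908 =-0.08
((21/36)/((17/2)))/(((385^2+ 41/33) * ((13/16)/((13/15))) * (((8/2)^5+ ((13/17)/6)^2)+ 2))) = 62832/130537000101545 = 0.00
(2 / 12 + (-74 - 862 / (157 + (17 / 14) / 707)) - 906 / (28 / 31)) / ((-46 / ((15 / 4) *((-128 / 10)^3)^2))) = 388078060.03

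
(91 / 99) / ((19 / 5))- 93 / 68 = -1.13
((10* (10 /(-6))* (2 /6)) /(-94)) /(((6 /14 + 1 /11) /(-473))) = -182105 /3384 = -53.81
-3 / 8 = -0.38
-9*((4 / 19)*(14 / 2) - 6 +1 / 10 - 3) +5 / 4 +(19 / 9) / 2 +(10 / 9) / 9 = 2132003 / 30780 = 69.27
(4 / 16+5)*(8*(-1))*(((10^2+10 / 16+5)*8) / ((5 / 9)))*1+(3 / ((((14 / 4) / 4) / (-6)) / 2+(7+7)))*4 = -85409082 / 1337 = -63881.14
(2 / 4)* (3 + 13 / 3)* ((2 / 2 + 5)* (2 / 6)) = 22 / 3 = 7.33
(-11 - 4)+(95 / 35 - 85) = -681 / 7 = -97.29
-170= -170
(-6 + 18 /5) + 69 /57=-113 /95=-1.19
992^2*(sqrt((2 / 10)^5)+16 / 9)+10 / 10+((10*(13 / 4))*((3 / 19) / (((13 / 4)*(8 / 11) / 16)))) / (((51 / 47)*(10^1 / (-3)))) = 984064*sqrt(5) / 125+5085617741 / 2907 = 1767041.98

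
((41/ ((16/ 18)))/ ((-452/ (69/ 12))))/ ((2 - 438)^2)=-8487/ 2749548544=-0.00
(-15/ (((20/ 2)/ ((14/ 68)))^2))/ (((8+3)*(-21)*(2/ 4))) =7/ 127160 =0.00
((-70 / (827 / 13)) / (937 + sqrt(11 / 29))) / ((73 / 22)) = -54400346 / 153711146439 + 2002 * sqrt(319) / 153711146439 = -0.00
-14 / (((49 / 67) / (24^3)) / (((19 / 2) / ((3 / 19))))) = -111453696 / 7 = -15921956.57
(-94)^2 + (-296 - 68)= 8472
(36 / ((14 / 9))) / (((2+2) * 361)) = 81 / 5054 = 0.02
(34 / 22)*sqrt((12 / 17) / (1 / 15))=6*sqrt(85) / 11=5.03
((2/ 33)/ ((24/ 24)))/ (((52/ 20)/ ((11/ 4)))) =0.06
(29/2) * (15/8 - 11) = -2117/16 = -132.31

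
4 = 4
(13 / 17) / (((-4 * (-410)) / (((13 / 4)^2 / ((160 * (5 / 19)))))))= 0.00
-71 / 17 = -4.18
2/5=0.40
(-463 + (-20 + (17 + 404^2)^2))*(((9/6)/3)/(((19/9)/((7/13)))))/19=839317871889/4693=178844634.96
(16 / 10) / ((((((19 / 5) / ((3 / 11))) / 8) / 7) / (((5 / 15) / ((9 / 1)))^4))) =448 / 37023723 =0.00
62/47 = 1.32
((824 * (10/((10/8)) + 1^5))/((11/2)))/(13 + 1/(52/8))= 21424/209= 102.51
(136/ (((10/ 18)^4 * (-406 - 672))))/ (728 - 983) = 8748/ 1684375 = 0.01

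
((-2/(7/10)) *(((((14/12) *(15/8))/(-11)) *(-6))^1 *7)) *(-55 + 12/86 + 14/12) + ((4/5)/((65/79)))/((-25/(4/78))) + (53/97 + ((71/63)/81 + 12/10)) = 126923331137236357/98920238917500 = 1283.09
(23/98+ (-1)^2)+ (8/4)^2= 513/98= 5.23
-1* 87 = -87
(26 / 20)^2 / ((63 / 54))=507 / 350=1.45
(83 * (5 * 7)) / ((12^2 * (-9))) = -2905 / 1296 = -2.24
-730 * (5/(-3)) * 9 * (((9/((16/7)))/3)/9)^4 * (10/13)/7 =3129875/5750784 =0.54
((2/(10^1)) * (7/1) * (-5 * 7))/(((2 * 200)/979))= -47971/400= -119.93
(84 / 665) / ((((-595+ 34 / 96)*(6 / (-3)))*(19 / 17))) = 288 / 3030595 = 0.00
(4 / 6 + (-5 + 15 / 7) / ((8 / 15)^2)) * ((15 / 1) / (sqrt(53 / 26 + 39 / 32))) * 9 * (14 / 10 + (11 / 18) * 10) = -532519 * sqrt(35230) / 18970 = -5268.95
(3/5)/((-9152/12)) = -9/11440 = -0.00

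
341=341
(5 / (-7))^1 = -5 / 7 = -0.71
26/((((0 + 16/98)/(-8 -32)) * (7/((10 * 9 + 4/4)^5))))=-5678692520410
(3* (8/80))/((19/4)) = 6/95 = 0.06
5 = 5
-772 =-772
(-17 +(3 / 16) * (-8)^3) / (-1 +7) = -113 / 6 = -18.83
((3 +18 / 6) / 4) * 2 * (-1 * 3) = -9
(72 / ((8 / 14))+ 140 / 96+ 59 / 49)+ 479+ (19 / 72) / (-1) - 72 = 535.40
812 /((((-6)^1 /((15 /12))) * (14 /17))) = -2465 /12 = -205.42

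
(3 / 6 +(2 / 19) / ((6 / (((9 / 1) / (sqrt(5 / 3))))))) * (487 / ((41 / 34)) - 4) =49182 * sqrt(15) / 3895 +8197 / 41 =248.83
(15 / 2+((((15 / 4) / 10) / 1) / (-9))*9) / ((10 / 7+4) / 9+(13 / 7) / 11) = 9.23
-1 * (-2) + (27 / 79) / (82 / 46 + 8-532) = 1897117 / 948869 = 2.00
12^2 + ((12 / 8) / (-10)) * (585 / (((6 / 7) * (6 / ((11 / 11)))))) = 2031 / 16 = 126.94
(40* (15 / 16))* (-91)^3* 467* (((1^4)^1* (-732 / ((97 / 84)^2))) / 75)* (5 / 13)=349548439050720 / 9409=37150434589.30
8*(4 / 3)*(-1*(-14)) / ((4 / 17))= 1904 / 3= 634.67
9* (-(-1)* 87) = 783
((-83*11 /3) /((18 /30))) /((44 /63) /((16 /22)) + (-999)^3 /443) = 28312130 /125622324271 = 0.00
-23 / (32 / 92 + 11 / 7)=-3703 / 309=-11.98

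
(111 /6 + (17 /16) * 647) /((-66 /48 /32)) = -180720 /11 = -16429.09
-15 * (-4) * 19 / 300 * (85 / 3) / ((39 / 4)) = 1292 / 117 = 11.04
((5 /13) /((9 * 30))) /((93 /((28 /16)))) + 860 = 224583847 /261144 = 860.00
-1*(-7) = 7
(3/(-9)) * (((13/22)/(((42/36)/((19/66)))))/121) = -247/614922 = -0.00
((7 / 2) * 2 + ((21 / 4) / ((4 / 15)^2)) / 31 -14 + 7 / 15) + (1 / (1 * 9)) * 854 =8101009 / 89280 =90.74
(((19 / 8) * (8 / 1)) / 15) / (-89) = -19 / 1335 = -0.01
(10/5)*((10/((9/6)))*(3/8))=5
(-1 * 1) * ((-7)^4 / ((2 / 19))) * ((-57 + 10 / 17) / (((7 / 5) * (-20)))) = -6249803 / 136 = -45954.43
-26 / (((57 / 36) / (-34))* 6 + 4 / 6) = -5304 / 79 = -67.14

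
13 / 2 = 6.50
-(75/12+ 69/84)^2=-9801/196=-50.01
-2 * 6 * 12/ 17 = -144/ 17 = -8.47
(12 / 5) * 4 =48 / 5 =9.60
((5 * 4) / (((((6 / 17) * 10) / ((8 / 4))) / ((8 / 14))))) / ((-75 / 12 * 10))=-0.10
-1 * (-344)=344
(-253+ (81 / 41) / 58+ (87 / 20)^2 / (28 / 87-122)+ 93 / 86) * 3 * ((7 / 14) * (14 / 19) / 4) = -1145858661302901 / 16453404828800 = -69.64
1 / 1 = 1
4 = 4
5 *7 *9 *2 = 630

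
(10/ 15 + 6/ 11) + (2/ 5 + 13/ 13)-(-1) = 596/ 165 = 3.61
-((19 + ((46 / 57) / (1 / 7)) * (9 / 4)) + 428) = -17469 / 38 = -459.71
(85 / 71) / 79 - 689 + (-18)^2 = -2047200 / 5609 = -364.98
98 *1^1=98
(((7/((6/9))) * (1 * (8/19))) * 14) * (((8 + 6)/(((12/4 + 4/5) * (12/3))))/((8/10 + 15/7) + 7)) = 60025/10469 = 5.73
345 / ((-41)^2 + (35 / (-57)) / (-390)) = 1533870 / 7473733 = 0.21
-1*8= -8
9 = 9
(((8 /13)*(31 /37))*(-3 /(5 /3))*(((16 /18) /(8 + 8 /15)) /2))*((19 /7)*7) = -1767 /1924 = -0.92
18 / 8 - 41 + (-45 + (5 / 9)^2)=-27035 / 324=-83.44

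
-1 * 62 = -62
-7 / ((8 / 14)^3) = -37.52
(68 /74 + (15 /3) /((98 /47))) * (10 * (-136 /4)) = -2044590 /1813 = -1127.74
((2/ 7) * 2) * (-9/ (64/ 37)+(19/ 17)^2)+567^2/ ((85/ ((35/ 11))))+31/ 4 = 12039.84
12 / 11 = 1.09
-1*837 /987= -279 /329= -0.85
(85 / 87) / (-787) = -0.00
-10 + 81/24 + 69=499/8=62.38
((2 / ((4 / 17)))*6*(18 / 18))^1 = 51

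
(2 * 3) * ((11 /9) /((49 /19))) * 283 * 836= 672746.83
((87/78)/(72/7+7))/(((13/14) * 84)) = 203/245388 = 0.00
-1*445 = -445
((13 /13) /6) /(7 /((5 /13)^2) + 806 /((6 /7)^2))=75 /514969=0.00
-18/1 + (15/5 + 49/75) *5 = 4/15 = 0.27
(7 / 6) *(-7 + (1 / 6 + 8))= 49 / 36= 1.36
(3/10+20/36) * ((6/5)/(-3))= -77/225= -0.34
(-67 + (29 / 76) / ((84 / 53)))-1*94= -1026287 / 6384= -160.76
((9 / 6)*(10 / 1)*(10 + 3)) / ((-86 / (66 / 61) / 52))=-334620 / 2623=-127.57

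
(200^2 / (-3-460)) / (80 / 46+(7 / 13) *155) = -478400 / 471797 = -1.01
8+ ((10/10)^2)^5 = 9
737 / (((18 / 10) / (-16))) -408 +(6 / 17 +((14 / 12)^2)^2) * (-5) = -153566101 / 22032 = -6970.14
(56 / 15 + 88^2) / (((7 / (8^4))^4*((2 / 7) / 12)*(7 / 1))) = 65423791786811195392 / 12005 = 5449711935594435.27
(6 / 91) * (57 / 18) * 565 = 10735 / 91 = 117.97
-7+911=904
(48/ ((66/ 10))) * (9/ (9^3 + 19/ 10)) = 7200/ 80399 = 0.09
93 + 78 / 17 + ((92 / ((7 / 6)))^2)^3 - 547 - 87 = 480931680953155057 / 2000033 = 240461872855.68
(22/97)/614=11/29779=0.00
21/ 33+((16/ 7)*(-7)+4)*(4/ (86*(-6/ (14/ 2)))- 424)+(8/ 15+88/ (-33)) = 36093359/ 7095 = 5087.15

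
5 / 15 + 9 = 28 / 3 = 9.33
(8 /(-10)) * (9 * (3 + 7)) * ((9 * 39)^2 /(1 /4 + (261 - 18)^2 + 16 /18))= -319336992 /2125805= -150.22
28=28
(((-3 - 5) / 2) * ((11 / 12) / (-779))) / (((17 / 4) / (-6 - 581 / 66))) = -1954 / 119187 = -0.02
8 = 8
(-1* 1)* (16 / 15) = -16 / 15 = -1.07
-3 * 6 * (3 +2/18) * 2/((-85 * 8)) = 14/85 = 0.16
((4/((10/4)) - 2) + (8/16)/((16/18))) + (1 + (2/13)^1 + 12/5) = 773/208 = 3.72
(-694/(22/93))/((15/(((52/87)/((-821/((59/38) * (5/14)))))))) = 8250619/104497701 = 0.08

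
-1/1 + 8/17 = -9/17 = -0.53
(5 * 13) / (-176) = -0.37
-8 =-8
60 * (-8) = -480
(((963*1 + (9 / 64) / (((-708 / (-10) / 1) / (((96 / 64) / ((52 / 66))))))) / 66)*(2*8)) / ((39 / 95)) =3991851835 / 7019584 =568.67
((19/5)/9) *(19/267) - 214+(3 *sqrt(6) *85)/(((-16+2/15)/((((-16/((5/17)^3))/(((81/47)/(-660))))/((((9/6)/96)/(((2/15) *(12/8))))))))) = -5201963008 *sqrt(6)/105 - 2570849/12015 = -121354071.40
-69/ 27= -23/ 9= -2.56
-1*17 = -17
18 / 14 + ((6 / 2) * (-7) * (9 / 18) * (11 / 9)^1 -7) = -779 / 42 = -18.55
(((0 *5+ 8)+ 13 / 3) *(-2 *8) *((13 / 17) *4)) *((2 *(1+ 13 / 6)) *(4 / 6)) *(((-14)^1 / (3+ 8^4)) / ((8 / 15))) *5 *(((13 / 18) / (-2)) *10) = -1663298000 / 5644323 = -294.69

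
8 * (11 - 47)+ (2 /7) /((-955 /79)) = -1925438 /6685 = -288.02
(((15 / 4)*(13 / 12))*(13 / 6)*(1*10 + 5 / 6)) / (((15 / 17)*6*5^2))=37349 / 51840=0.72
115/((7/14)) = 230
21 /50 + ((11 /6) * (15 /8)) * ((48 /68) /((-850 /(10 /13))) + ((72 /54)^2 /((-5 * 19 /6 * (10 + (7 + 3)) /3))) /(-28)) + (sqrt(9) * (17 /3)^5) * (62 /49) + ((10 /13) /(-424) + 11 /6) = 66616381584452989 /3003182746200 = 22181.93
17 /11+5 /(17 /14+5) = 2249 /957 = 2.35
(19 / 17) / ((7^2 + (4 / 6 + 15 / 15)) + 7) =57 / 2941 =0.02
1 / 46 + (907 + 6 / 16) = 907.40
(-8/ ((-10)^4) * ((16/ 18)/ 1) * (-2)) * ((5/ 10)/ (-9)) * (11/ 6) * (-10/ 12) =11/ 91125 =0.00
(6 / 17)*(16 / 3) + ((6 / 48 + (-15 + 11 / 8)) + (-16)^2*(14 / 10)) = 58953 / 170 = 346.78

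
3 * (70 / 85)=42 / 17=2.47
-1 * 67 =-67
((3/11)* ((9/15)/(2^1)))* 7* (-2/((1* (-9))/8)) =56/55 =1.02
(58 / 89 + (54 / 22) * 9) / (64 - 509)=-0.05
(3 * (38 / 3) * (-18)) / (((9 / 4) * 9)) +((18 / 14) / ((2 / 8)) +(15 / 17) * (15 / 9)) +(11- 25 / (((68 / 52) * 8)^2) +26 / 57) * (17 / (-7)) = -54.43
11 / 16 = 0.69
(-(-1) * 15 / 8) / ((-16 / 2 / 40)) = -75 / 8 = -9.38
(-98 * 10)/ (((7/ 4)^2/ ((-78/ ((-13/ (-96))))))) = 184320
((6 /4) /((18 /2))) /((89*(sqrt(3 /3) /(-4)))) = -2 /267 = -0.01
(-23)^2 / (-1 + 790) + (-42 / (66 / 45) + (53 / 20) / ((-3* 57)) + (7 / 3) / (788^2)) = -42977013921749 / 1535914298160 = -27.98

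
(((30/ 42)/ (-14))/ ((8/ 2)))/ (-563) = 5/ 220696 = 0.00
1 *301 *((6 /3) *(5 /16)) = 1505 /8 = 188.12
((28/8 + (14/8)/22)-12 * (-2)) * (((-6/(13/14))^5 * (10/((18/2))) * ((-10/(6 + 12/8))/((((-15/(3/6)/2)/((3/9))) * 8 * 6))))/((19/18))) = -15663586176/77600237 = -201.85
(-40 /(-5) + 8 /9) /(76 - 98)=-40 /99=-0.40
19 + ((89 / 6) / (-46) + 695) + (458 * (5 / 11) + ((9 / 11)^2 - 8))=914.53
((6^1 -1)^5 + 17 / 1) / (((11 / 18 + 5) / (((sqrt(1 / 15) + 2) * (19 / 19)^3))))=18852 * sqrt(15) / 505 + 113112 / 101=1264.50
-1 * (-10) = 10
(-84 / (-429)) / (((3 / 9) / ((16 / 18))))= 224 / 429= 0.52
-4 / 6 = -2 / 3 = -0.67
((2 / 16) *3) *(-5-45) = -75 / 4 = -18.75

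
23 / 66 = 0.35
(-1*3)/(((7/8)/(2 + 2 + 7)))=-37.71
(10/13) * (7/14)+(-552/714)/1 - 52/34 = -2967/1547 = -1.92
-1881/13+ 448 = 303.31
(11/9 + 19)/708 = 0.03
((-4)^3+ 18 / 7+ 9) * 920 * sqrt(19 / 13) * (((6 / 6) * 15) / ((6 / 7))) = -844100 * sqrt(247) / 13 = -1020467.14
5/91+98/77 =1329/1001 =1.33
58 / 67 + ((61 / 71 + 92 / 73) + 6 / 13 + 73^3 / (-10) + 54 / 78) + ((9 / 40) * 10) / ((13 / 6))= -877970946563 / 22571965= -38896.52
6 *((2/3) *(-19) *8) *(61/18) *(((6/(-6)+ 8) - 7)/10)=0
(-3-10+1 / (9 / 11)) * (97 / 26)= -5141 / 117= -43.94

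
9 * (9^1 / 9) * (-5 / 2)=-45 / 2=-22.50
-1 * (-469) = 469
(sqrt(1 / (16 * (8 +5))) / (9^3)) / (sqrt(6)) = sqrt(78) / 227448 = 0.00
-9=-9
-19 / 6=-3.17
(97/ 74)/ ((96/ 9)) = 291/ 2368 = 0.12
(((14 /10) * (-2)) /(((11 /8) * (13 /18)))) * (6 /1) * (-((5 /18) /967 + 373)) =4362921696 /691405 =6310.23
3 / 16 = 0.19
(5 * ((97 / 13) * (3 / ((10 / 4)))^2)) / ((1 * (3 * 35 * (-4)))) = -291 / 2275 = -0.13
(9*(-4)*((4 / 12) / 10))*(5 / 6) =-1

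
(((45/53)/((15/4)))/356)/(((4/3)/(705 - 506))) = 1791/18868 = 0.09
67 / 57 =1.18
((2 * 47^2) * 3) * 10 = 132540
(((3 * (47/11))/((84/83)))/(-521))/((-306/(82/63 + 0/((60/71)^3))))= 159941/1546751052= 0.00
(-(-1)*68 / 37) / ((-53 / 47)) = -3196 / 1961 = -1.63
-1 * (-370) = 370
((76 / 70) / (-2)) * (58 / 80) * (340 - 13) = -180177 / 1400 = -128.70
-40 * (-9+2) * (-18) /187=-5040 /187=-26.95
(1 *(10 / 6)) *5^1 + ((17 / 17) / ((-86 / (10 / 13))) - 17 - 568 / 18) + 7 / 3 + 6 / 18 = -188987 / 5031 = -37.56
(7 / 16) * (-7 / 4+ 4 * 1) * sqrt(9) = 189 / 64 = 2.95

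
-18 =-18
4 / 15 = 0.27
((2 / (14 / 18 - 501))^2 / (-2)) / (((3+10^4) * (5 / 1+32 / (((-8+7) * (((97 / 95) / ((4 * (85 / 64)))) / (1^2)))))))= 0.00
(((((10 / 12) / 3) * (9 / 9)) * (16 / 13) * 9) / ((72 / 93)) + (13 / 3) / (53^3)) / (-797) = -23076104 / 4627543791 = -0.00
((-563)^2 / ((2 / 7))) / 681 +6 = 2226955 / 1362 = 1635.06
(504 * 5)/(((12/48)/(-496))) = -4999680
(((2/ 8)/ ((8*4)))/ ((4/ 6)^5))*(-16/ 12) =-81/ 1024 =-0.08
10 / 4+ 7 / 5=39 / 10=3.90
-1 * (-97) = 97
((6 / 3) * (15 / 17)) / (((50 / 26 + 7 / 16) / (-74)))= -461760 / 8347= -55.32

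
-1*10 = -10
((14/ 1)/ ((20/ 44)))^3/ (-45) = -3652264/ 5625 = -649.29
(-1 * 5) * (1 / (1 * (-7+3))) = 5 / 4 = 1.25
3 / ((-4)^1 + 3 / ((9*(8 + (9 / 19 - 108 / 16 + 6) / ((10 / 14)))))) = -26037 / 34336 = -0.76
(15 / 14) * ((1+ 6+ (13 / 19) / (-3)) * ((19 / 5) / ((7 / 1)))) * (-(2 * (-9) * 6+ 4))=409.63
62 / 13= 4.77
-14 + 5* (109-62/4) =907/2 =453.50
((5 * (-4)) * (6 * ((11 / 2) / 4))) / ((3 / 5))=-275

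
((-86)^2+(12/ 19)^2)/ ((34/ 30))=40051500/ 6137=6526.23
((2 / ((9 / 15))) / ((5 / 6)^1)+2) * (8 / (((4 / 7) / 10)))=840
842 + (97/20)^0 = 843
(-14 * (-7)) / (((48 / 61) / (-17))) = -50813 / 24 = -2117.21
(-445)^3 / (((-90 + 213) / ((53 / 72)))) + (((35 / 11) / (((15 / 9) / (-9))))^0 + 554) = -4665504545 / 8856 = -526818.49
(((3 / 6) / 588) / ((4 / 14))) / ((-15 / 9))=-0.00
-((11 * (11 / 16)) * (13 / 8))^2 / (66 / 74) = -8322743 / 49152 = -169.33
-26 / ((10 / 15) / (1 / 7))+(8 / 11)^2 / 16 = -4691 / 847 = -5.54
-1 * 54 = -54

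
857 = 857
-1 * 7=-7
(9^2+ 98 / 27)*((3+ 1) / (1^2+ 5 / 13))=59410 / 243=244.49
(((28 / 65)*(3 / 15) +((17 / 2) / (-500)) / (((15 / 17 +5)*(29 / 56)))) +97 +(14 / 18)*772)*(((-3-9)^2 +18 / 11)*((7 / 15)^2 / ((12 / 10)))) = 129014863747049 / 6998062500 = 18435.80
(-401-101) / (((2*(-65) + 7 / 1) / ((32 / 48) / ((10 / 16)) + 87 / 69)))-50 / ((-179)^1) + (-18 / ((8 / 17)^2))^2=6616.42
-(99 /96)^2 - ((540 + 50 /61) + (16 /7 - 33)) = -223507563 /437248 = -511.17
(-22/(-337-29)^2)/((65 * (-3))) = 11/13060710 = 0.00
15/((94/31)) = 465/94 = 4.95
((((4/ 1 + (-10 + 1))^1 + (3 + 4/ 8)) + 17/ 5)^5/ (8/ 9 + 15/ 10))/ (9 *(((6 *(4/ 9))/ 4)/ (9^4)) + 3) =48737056617/ 14110450000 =3.45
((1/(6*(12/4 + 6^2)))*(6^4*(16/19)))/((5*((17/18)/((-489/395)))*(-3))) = 3379968/8293025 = 0.41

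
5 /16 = 0.31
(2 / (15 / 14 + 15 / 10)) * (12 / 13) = 28 / 39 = 0.72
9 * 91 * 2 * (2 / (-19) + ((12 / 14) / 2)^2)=17082 / 133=128.44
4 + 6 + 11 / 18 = 191 / 18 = 10.61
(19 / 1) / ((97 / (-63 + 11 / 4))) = -4579 / 388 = -11.80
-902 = -902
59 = 59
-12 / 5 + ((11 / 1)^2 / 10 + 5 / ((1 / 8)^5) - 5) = 1638447 / 10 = 163844.70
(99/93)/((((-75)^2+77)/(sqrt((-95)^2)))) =3135/176762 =0.02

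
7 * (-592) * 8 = -33152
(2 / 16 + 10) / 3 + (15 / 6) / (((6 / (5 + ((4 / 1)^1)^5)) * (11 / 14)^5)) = 1849084697 / 1288408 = 1435.17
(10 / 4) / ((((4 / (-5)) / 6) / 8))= -150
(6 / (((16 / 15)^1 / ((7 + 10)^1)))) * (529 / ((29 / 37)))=14973345 / 232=64540.28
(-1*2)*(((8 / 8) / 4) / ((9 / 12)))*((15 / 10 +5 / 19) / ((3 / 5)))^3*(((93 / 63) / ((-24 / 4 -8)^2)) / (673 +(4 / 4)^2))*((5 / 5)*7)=-1165456625 / 880730498592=-0.00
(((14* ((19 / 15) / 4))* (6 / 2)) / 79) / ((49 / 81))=1539 / 5530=0.28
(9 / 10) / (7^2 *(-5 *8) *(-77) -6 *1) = 9 / 1509140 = 0.00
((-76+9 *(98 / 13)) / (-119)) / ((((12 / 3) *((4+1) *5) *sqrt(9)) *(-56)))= -0.00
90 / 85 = 18 / 17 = 1.06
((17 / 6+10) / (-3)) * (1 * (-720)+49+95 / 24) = 2853.46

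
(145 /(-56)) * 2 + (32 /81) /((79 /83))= -853487 /179172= -4.76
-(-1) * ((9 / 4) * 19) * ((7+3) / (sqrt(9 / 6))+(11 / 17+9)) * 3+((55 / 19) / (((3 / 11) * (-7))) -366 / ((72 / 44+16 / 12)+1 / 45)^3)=855 * sqrt(6) / 2+26926328890627612 / 22033677708903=2269.21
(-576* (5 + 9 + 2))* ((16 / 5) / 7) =-147456 / 35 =-4213.03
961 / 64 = 15.02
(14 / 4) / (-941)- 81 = -152449 / 1882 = -81.00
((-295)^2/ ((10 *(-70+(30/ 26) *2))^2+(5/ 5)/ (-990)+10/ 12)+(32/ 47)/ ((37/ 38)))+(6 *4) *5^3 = 200041853671559773/ 66660860283092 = 3000.89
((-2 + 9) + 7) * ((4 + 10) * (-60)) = -11760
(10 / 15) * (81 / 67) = 54 / 67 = 0.81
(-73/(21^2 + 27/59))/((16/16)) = -0.17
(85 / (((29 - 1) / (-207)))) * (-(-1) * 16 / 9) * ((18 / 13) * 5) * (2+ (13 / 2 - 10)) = 1055700 / 91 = 11601.10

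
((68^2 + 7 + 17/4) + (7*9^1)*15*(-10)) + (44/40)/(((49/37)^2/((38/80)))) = -4623799779/960400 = -4814.45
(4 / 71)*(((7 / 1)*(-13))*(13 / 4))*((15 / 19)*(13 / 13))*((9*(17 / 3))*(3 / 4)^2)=-377.36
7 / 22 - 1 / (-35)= 267 / 770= 0.35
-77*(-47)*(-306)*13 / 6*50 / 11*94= -1025196900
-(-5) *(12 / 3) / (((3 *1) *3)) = 20 / 9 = 2.22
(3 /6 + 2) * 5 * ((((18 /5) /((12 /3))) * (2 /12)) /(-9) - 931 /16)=-69845 /96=-727.55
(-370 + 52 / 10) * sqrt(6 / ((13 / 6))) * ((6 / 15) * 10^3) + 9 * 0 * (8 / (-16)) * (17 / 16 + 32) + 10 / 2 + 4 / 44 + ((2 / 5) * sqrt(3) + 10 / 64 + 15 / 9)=-875520 * sqrt(13) / 13 + 2 * sqrt(3) / 5 + 7301 / 1056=-242817.95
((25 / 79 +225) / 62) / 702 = 4450 / 859599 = 0.01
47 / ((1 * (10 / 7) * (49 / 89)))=4183 / 70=59.76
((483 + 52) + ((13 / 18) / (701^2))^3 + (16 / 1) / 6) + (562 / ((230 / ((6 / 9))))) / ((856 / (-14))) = 4578242928408148236668717321 / 8515442900079631361354760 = 537.64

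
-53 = -53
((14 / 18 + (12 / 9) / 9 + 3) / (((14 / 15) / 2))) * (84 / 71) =2120 / 213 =9.95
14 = 14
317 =317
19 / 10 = 1.90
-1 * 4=-4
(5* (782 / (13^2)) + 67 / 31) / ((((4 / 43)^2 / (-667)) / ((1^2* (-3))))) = 490352087517 / 83824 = 5849781.54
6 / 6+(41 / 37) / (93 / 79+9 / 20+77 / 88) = 422119 / 292559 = 1.44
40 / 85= 8 / 17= 0.47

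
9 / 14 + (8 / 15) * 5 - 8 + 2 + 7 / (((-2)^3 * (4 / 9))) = -3131 / 672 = -4.66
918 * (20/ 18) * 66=67320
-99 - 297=-396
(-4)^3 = -64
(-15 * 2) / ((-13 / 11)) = 330 / 13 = 25.38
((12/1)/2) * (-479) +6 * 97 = -2292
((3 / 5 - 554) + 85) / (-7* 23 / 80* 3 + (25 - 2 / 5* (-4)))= -37472 / 1645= -22.78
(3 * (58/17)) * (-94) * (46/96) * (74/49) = -1159913/1666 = -696.23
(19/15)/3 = 0.42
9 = 9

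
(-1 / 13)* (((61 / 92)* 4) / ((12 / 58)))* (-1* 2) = 1769 / 897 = 1.97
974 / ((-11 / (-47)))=45778 / 11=4161.64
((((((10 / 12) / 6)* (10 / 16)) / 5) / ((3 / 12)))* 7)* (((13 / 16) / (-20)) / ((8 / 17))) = -1547 / 36864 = -0.04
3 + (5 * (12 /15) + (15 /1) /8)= 71 /8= 8.88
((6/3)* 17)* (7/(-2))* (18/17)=-126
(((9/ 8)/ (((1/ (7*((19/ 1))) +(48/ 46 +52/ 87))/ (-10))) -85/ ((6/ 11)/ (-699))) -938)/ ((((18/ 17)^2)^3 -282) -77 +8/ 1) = -1524846923203888127/ 4936649353326180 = -308.88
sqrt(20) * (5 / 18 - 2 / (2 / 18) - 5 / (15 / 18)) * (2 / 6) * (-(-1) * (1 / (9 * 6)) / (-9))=0.07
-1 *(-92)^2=-8464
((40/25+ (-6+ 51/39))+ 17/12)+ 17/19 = -0.78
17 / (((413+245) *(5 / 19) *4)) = 0.02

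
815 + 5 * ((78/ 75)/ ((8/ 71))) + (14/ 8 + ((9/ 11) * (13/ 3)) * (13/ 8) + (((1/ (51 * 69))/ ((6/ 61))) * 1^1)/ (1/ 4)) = 4035055207/ 4645080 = 868.67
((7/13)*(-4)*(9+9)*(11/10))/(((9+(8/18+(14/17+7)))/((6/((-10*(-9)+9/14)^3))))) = -14367584/722095713495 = -0.00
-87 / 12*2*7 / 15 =-203 / 30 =-6.77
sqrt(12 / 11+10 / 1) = sqrt(1342) / 11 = 3.33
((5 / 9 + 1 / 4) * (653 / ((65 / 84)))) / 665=18937 / 18525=1.02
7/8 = 0.88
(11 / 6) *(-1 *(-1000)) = 5500 / 3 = 1833.33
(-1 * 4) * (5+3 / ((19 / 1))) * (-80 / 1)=31360 / 19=1650.53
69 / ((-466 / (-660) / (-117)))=-2664090 / 233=-11433.86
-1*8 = -8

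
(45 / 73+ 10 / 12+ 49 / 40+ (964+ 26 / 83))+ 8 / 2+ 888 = 1351633013 / 727080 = 1858.99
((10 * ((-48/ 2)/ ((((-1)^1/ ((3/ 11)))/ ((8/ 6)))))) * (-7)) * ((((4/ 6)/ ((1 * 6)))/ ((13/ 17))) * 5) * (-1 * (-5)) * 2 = -1904000/ 429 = -4438.23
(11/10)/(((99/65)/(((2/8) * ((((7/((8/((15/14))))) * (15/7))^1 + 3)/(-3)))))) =-2431/8064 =-0.30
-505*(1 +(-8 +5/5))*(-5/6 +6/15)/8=-164.12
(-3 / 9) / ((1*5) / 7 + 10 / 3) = -7 / 85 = -0.08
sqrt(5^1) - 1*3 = -3 + sqrt(5) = -0.76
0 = 0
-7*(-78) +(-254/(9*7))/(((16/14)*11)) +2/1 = 216881/396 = 547.68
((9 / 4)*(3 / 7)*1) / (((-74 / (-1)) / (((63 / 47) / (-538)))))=-243 / 7484656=-0.00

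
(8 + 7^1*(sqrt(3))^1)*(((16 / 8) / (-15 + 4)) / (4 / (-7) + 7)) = -98*sqrt(3) / 495 - 112 / 495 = -0.57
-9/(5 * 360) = -1/200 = -0.00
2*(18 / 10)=18 / 5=3.60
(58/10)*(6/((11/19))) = 3306/55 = 60.11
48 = 48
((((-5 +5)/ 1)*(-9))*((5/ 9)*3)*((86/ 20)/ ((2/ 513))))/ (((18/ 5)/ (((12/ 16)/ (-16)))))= 0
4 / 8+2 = 5 / 2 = 2.50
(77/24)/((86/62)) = 2387/1032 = 2.31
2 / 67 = 0.03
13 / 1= 13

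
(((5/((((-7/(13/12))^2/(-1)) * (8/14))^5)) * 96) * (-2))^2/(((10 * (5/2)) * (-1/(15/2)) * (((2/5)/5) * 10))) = -475124094372019985970025/82143179546384206093878690840576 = -0.00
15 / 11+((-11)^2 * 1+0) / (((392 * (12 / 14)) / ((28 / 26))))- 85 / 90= 8309 / 10296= 0.81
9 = 9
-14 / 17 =-0.82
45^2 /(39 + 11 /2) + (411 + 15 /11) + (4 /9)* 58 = 4261414 /8811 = 483.65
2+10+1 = 13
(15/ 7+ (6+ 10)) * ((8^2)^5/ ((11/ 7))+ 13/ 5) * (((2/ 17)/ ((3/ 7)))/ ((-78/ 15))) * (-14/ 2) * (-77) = -233866338866209/ 663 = -352739575967.13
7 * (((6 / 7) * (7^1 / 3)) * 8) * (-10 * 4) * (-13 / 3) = 58240 / 3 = 19413.33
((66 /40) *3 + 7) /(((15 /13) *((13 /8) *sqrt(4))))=3.19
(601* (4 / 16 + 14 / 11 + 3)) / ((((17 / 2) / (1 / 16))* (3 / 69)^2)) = 63267871 / 5984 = 10572.84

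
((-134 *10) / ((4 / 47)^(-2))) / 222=-10720 / 245199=-0.04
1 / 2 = 0.50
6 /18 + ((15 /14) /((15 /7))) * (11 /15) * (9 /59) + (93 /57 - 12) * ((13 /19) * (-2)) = 14.58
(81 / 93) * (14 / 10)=1.22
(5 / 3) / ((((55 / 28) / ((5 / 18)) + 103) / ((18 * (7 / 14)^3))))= 105 / 3082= 0.03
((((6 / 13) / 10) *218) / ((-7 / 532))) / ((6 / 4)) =-509.78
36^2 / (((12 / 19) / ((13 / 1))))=26676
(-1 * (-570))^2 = 324900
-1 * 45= -45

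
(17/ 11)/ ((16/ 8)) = 17/ 22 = 0.77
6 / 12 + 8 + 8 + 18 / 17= 597 / 34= 17.56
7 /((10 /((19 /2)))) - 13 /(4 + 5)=937 /180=5.21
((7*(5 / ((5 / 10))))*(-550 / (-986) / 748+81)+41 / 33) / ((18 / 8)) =6274107874 / 2489157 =2520.58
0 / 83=0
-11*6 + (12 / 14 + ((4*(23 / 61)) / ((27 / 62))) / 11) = -8221424 / 126819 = -64.83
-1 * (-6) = 6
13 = 13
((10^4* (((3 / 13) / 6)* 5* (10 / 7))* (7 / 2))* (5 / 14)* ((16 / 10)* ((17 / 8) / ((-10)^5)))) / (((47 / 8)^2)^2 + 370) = -43520 / 581963291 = -0.00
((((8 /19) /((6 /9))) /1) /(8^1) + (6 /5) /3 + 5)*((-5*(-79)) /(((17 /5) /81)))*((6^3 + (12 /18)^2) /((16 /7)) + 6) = 13415236875 /2584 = 5191655.14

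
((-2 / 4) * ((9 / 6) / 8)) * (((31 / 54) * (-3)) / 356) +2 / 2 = 68383 / 68352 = 1.00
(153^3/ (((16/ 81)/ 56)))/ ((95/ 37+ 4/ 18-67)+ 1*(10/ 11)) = -7438652484417/ 463744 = -16040428.52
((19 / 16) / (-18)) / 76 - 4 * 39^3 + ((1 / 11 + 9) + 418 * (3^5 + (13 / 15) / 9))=-25784857253 / 190080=-135652.66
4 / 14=2 / 7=0.29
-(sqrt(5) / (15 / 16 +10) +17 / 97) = -16 *sqrt(5) / 175 - 17 / 97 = -0.38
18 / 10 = 9 / 5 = 1.80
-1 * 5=-5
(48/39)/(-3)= -16/39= -0.41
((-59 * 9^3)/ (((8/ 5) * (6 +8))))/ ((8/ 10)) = -1075275/ 448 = -2400.17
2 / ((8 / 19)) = 19 / 4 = 4.75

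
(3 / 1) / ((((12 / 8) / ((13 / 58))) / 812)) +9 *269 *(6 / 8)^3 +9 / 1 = 89239 / 64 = 1394.36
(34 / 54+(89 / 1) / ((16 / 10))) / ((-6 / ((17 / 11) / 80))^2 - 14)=3511639 / 6020860464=0.00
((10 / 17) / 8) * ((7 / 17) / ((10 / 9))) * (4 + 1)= 315 / 2312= 0.14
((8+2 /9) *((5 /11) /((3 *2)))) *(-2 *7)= -2590 /297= -8.72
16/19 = 0.84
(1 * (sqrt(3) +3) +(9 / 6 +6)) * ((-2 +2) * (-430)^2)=0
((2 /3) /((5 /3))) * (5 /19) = 2 /19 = 0.11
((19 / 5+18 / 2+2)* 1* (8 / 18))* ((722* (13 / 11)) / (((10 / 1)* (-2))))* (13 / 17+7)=-2179.02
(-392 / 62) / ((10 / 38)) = -3724 / 155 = -24.03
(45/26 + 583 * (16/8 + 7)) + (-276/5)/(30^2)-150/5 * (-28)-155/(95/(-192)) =1185958013/185250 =6401.93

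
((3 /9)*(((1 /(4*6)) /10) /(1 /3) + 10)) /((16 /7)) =1869 /1280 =1.46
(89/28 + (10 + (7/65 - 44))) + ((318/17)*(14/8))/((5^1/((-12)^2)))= 28219221/30940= 912.06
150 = 150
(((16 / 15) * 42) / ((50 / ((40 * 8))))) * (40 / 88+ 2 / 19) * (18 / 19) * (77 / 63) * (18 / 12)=2515968 / 9025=278.78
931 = 931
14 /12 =7 /6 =1.17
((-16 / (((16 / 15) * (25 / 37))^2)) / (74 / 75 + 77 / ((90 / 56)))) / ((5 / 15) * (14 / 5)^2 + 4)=-0.10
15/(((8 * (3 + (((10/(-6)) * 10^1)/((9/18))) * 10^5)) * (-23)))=45/1839998344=0.00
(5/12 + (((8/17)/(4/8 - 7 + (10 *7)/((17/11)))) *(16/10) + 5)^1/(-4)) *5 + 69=512899/7914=64.81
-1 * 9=-9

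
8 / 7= 1.14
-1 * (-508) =508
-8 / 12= -2 / 3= -0.67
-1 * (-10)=10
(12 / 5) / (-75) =-4 / 125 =-0.03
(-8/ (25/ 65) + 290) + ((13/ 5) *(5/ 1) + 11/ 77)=9882/ 35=282.34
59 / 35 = 1.69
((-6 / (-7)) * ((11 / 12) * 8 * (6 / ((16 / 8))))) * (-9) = -1188 / 7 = -169.71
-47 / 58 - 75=-4397 / 58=-75.81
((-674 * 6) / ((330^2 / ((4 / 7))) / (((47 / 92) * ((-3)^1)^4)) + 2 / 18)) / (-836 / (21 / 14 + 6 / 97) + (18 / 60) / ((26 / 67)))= 134762013360 / 82030502995739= 0.00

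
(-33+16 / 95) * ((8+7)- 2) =-426.81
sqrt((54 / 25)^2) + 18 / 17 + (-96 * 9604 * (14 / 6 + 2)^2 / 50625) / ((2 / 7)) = -3082026104 / 2581875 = -1193.72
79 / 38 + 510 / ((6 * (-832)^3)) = 22749247921 / 10942676992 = 2.08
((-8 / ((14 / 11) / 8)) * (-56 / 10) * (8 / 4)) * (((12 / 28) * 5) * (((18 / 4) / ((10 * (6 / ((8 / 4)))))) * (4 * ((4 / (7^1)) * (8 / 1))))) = 811008 / 245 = 3310.24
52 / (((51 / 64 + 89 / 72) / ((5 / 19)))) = 149760 / 22249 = 6.73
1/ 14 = 0.07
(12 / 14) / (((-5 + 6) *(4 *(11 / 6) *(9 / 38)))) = 38 / 77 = 0.49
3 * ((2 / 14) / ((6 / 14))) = 1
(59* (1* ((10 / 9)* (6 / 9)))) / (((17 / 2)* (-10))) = -0.51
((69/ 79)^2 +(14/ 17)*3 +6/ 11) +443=521420912/ 1167067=446.78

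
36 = 36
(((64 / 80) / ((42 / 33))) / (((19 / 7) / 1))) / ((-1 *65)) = -22 / 6175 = -0.00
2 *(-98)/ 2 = -98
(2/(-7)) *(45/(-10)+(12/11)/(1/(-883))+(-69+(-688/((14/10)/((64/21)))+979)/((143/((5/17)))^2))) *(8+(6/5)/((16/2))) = 293622502664749/121622881380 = 2414.20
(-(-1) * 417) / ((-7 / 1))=-417 / 7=-59.57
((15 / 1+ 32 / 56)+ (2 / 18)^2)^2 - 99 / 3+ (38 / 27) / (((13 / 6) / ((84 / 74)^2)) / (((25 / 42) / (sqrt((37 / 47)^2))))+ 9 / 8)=134066246011277 / 637577949267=210.27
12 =12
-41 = -41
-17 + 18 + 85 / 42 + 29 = 1345 / 42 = 32.02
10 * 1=10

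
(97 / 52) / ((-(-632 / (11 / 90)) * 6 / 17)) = 18139 / 17746560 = 0.00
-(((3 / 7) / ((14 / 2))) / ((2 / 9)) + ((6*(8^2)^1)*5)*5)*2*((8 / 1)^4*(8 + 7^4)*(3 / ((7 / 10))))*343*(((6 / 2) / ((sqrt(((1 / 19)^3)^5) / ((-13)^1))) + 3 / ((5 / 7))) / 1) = -1169706936803328 + 9708845470264143360368640*sqrt(19) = 42319876262164321456035650.00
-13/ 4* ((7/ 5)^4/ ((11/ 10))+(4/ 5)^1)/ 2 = -38363/ 5500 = -6.98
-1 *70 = -70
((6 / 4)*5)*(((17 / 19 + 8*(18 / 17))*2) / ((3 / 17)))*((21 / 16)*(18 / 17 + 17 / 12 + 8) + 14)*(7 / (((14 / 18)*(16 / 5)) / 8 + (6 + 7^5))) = 7570591875 / 823179712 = 9.20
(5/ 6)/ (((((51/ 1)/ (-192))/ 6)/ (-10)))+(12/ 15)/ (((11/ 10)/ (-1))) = 35064/ 187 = 187.51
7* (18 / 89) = 126 / 89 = 1.42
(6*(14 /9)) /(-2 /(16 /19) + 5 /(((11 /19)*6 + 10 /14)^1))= -7.90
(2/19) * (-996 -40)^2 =112978.53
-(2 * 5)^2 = -100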